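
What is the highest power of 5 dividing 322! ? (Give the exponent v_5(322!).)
v_5(322!) = 78

Legendre's formula: v_p(n!) = Σ_{k ≥ 1} ⌊n / p^k⌋. For p = 5, n = 322, the terms are:
  ⌊322/5^1⌋ = ⌊322/5⌋ = 64
  ⌊322/5^2⌋ = ⌊322/25⌋ = 12
  ⌊322/5^3⌋ = ⌊322/125⌋ = 2
(the next term ⌊322/5^4⌋ = 0, terminating the sum). Summing: v_5(322!) = 64 + 12 + 2 = 78.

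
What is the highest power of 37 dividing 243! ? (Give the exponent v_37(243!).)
v_37(243!) = 6

Legendre's formula: v_p(n!) = Σ_{k ≥ 1} ⌊n / p^k⌋. For p = 37, n = 243, the terms are:
  ⌊243/37^1⌋ = ⌊243/37⌋ = 6
(the next term ⌊243/37^2⌋ = 0, terminating the sum). Summing: v_37(243!) = 6 = 6.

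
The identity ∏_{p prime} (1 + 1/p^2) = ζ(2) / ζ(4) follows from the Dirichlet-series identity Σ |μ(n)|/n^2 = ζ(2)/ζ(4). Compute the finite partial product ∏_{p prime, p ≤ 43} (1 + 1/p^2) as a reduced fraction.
∏ = 783023736407200000000/517444490765057062977

The primes p ≤ 43 are [2, 3, 5, 7, 11, 13, 17, 19, 23, 29, 31, 37, 41, 43]. For each, (1 + 1/p^2) = (p^2 + 1)/p^2. Multiplying these fractions over p ∈ [2, 3, 5, 7, 11, 13, 17, 19, 23, 29, 31, 37, 41, 43] gives 783023736407200000000/517444490765057062977. (In the limit P → ∞ this tends to ζ(2)/ζ(4).)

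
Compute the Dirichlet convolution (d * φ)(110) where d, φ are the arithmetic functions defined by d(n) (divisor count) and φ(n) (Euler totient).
(d * φ)(110) = 216

Divisors of 110: [1, 2, 5, 10, 11, 22, 55, 110]. For each d | 110:
  d = 1: d(1) · φ(110/1) = 1 · 40 = 40
  d = 2: d(2) · φ(110/2) = 2 · 40 = 80
  d = 5: d(5) · φ(110/5) = 2 · 10 = 20
  d = 10: d(10) · φ(110/10) = 4 · 10 = 40
  d = 11: d(11) · φ(110/11) = 2 · 4 = 8
  d = 22: d(22) · φ(110/22) = 4 · 4 = 16
  d = 55: d(55) · φ(110/55) = 4 · 1 = 4
  d = 110: d(110) · φ(110/110) = 8 · 1 = 8
Summing: (d * φ)(110) = 40 + 80 + 20 + 40 + 8 + 16 + 4 + 8 = 216.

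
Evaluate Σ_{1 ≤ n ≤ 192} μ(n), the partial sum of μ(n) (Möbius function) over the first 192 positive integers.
Σ_{n ≤ 192} μ(n) = -5

Compute μ(n) for each 1 ≤ n ≤ 192: μ(1) = 1, μ(2) = -1, μ(3) = -1, μ(4) = 0, μ(5) = -1, μ(6) = 1, μ(7) = -1, μ(8) = 0, μ(9) = 0, μ(10) = 1, μ(11) = -1, μ(12) = 0, μ(13) = -1, μ(14) = 1, μ(15) = 1, μ(16) = 0, μ(17) = -1, μ(18) = 0, μ(19) = -1, μ(20) = 0, μ(21) = 1, μ(22) = 1, μ(23) = -1, μ(24) = 0, μ(25) = 0, μ(26) = 1, μ(27) = 0, μ(28) = 0, μ(29) = -1, μ(30) = -1, μ(31) = -1, μ(32) = 0, μ(33) = 1, μ(34) = 1, μ(35) = 1, μ(36) = 0, μ(37) = -1, μ(38) = 1, μ(39) = 1, μ(40) = 0, μ(41) = -1, μ(42) = -1, μ(43) = -1, μ(44) = 0, μ(45) = 0, μ(46) = 1, μ(47) = -1, μ(48) = 0, μ(49) = 0, μ(50) = 0, μ(51) = 1, μ(52) = 0, μ(53) = -1, μ(54) = 0, μ(55) = 1, μ(56) = 0, μ(57) = 1, μ(58) = 1, μ(59) = -1, μ(60) = 0, μ(61) = -1, μ(62) = 1, μ(63) = 0, μ(64) = 0, μ(65) = 1, μ(66) = -1, μ(67) = -1, μ(68) = 0, μ(69) = 1, μ(70) = -1, μ(71) = -1, μ(72) = 0, μ(73) = -1, μ(74) = 1, μ(75) = 0, μ(76) = 0, μ(77) = 1, μ(78) = -1, μ(79) = -1, μ(80) = 0, μ(81) = 0, μ(82) = 1, μ(83) = -1, μ(84) = 0, μ(85) = 1, μ(86) = 1, μ(87) = 1, μ(88) = 0, μ(89) = -1, μ(90) = 0, μ(91) = 1, μ(92) = 0, μ(93) = 1, μ(94) = 1, μ(95) = 1, μ(96) = 0, μ(97) = -1, μ(98) = 0, μ(99) = 0, μ(100) = 0, μ(101) = -1, μ(102) = -1, μ(103) = -1, μ(104) = 0, μ(105) = -1, μ(106) = 1, μ(107) = -1, μ(108) = 0, μ(109) = -1, μ(110) = -1, μ(111) = 1, μ(112) = 0, μ(113) = -1, μ(114) = -1, μ(115) = 1, μ(116) = 0, μ(117) = 0, μ(118) = 1, μ(119) = 1, μ(120) = 0, μ(121) = 0, μ(122) = 1, μ(123) = 1, μ(124) = 0, μ(125) = 0, μ(126) = 0, μ(127) = -1, μ(128) = 0, μ(129) = 1, μ(130) = -1, μ(131) = -1, μ(132) = 0, μ(133) = 1, μ(134) = 1, μ(135) = 0, μ(136) = 0, μ(137) = -1, μ(138) = -1, μ(139) = -1, μ(140) = 0, μ(141) = 1, μ(142) = 1, μ(143) = 1, μ(144) = 0, μ(145) = 1, μ(146) = 1, μ(147) = 0, μ(148) = 0, μ(149) = -1, μ(150) = 0, μ(151) = -1, μ(152) = 0, μ(153) = 0, μ(154) = -1, μ(155) = 1, μ(156) = 0, μ(157) = -1, μ(158) = 1, μ(159) = 1, μ(160) = 0, μ(161) = 1, μ(162) = 0, μ(163) = -1, μ(164) = 0, μ(165) = -1, μ(166) = 1, μ(167) = -1, μ(168) = 0, μ(169) = 0, μ(170) = -1, μ(171) = 0, μ(172) = 0, μ(173) = -1, μ(174) = -1, μ(175) = 0, μ(176) = 0, μ(177) = 1, μ(178) = 1, μ(179) = -1, μ(180) = 0, μ(181) = -1, μ(182) = -1, μ(183) = 1, μ(184) = 0, μ(185) = 1, μ(186) = -1, μ(187) = 1, μ(188) = 0, μ(189) = 0, μ(190) = -1, μ(191) = -1, μ(192) = 0. Summing all 192 values: -5. (Mertens function M(x) = Σ_{n ≤ x} μ(n); on average M(x) should be small (PNT ⟺ M(x) = o(x)).)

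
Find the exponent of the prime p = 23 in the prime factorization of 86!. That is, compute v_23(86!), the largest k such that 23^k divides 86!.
v_23(86!) = 3

Legendre's formula: v_p(n!) = Σ_{k ≥ 1} ⌊n / p^k⌋. For p = 23, n = 86, the terms are:
  ⌊86/23^1⌋ = ⌊86/23⌋ = 3
(the next term ⌊86/23^2⌋ = 0, terminating the sum). Summing: v_23(86!) = 3 = 3.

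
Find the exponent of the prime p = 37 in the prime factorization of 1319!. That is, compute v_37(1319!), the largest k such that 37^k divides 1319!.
v_37(1319!) = 35

Legendre's formula: v_p(n!) = Σ_{k ≥ 1} ⌊n / p^k⌋. For p = 37, n = 1319, the terms are:
  ⌊1319/37^1⌋ = ⌊1319/37⌋ = 35
(the next term ⌊1319/37^2⌋ = 0, terminating the sum). Summing: v_37(1319!) = 35 = 35.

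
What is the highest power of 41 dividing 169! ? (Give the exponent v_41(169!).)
v_41(169!) = 4

Legendre's formula: v_p(n!) = Σ_{k ≥ 1} ⌊n / p^k⌋. For p = 41, n = 169, the terms are:
  ⌊169/41^1⌋ = ⌊169/41⌋ = 4
(the next term ⌊169/41^2⌋ = 0, terminating the sum). Summing: v_41(169!) = 4 = 4.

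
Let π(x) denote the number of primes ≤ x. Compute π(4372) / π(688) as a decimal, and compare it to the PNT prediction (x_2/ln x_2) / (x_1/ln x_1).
π(4372)/π(688) = 596/124 ≈ 4.8065;  PNT prediction ≈ 4.9529.

π(688) = 124 and π(4372) = 596, so π(4372)/π(688) ≈ 4.8065. The PNT-predicted ratio is (4372/ln(4372)) / (688/ln(688)) ≈ 4.9529. The two agree to within a few percent, as expected.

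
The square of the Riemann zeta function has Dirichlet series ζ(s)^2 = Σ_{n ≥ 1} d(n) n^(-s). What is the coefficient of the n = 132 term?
d(132) = 12

ζ(s)^2 = (Σ 1/m^s)(Σ 1/k^s). The coefficient of 1/n^s in the product is the number of ordered pairs (m, k) with mk = n, which equals d(n). For n = 132, divisors are [1, 2, 3, 4, 6, 11, 12, 22, 33, 44, 66, 132], so d(132) = 12.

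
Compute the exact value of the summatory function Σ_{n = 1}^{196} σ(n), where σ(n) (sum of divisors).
Σ_{n ≤ 196} σ(n) = 31713

Compute σ(n) for each 1 ≤ n ≤ 196: σ(1) = 1, σ(2) = 3, σ(3) = 4, σ(4) = 7, σ(5) = 6, σ(6) = 12, σ(7) = 8, σ(8) = 15, σ(9) = 13, σ(10) = 18, σ(11) = 12, σ(12) = 28, σ(13) = 14, σ(14) = 24, σ(15) = 24, σ(16) = 31, σ(17) = 18, σ(18) = 39, σ(19) = 20, σ(20) = 42, σ(21) = 32, σ(22) = 36, σ(23) = 24, σ(24) = 60, σ(25) = 31, σ(26) = 42, σ(27) = 40, σ(28) = 56, σ(29) = 30, σ(30) = 72, σ(31) = 32, σ(32) = 63, σ(33) = 48, σ(34) = 54, σ(35) = 48, σ(36) = 91, σ(37) = 38, σ(38) = 60, σ(39) = 56, σ(40) = 90, σ(41) = 42, σ(42) = 96, σ(43) = 44, σ(44) = 84, σ(45) = 78, σ(46) = 72, σ(47) = 48, σ(48) = 124, σ(49) = 57, σ(50) = 93, σ(51) = 72, σ(52) = 98, σ(53) = 54, σ(54) = 120, σ(55) = 72, σ(56) = 120, σ(57) = 80, σ(58) = 90, σ(59) = 60, σ(60) = 168, σ(61) = 62, σ(62) = 96, σ(63) = 104, σ(64) = 127, σ(65) = 84, σ(66) = 144, σ(67) = 68, σ(68) = 126, σ(69) = 96, σ(70) = 144, σ(71) = 72, σ(72) = 195, σ(73) = 74, σ(74) = 114, σ(75) = 124, σ(76) = 140, σ(77) = 96, σ(78) = 168, σ(79) = 80, σ(80) = 186, σ(81) = 121, σ(82) = 126, σ(83) = 84, σ(84) = 224, σ(85) = 108, σ(86) = 132, σ(87) = 120, σ(88) = 180, σ(89) = 90, σ(90) = 234, σ(91) = 112, σ(92) = 168, σ(93) = 128, σ(94) = 144, σ(95) = 120, σ(96) = 252, σ(97) = 98, σ(98) = 171, σ(99) = 156, σ(100) = 217, σ(101) = 102, σ(102) = 216, σ(103) = 104, σ(104) = 210, σ(105) = 192, σ(106) = 162, σ(107) = 108, σ(108) = 280, σ(109) = 110, σ(110) = 216, σ(111) = 152, σ(112) = 248, σ(113) = 114, σ(114) = 240, σ(115) = 144, σ(116) = 210, σ(117) = 182, σ(118) = 180, σ(119) = 144, σ(120) = 360, σ(121) = 133, σ(122) = 186, σ(123) = 168, σ(124) = 224, σ(125) = 156, σ(126) = 312, σ(127) = 128, σ(128) = 255, σ(129) = 176, σ(130) = 252, σ(131) = 132, σ(132) = 336, σ(133) = 160, σ(134) = 204, σ(135) = 240, σ(136) = 270, σ(137) = 138, σ(138) = 288, σ(139) = 140, σ(140) = 336, σ(141) = 192, σ(142) = 216, σ(143) = 168, σ(144) = 403, σ(145) = 180, σ(146) = 222, σ(147) = 228, σ(148) = 266, σ(149) = 150, σ(150) = 372, σ(151) = 152, σ(152) = 300, σ(153) = 234, σ(154) = 288, σ(155) = 192, σ(156) = 392, σ(157) = 158, σ(158) = 240, σ(159) = 216, σ(160) = 378, σ(161) = 192, σ(162) = 363, σ(163) = 164, σ(164) = 294, σ(165) = 288, σ(166) = 252, σ(167) = 168, σ(168) = 480, σ(169) = 183, σ(170) = 324, σ(171) = 260, σ(172) = 308, σ(173) = 174, σ(174) = 360, σ(175) = 248, σ(176) = 372, σ(177) = 240, σ(178) = 270, σ(179) = 180, σ(180) = 546, σ(181) = 182, σ(182) = 336, σ(183) = 248, σ(184) = 360, σ(185) = 228, σ(186) = 384, σ(187) = 216, σ(188) = 336, σ(189) = 320, σ(190) = 360, σ(191) = 192, σ(192) = 508, σ(193) = 194, σ(194) = 294, σ(195) = 336, σ(196) = 399. Summing all 196 values: 31713. (Average order: Σ_{n ≤ x} σ(n) ~ (π²/12) x². For x = 196, (π²/12)·196² ≈ 31595.89.)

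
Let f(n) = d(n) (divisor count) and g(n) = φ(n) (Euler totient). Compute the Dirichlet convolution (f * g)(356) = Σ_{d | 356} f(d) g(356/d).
(d * φ)(356) = 630

Divisors of 356: [1, 2, 4, 89, 178, 356]. For each d | 356:
  d = 1: d(1) · φ(356/1) = 1 · 176 = 176
  d = 2: d(2) · φ(356/2) = 2 · 88 = 176
  d = 4: d(4) · φ(356/4) = 3 · 88 = 264
  d = 89: d(89) · φ(356/89) = 2 · 2 = 4
  d = 178: d(178) · φ(356/178) = 4 · 1 = 4
  d = 356: d(356) · φ(356/356) = 6 · 1 = 6
Summing: (d * φ)(356) = 176 + 176 + 264 + 4 + 4 + 6 = 630.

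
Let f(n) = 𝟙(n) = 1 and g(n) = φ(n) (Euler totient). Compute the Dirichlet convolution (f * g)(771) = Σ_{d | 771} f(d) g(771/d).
(𝟙 * φ)(771) = 771

Divisors of 771: [1, 3, 257, 771]. For each d | 771:
  d = 1: 𝟙(1) · φ(771/1) = 1 · 512 = 512
  d = 3: 𝟙(3) · φ(771/3) = 1 · 256 = 256
  d = 257: 𝟙(257) · φ(771/257) = 1 · 2 = 2
  d = 771: 𝟙(771) · φ(771/771) = 1 · 1 = 1
Summing: (𝟙 * φ)(771) = 512 + 256 + 2 + 1 = 771.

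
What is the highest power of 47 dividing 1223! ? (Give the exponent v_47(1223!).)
v_47(1223!) = 26

Legendre's formula: v_p(n!) = Σ_{k ≥ 1} ⌊n / p^k⌋. For p = 47, n = 1223, the terms are:
  ⌊1223/47^1⌋ = ⌊1223/47⌋ = 26
(the next term ⌊1223/47^2⌋ = 0, terminating the sum). Summing: v_47(1223!) = 26 = 26.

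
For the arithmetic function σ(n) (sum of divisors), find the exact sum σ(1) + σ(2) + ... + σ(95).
Σ_{n ≤ 95} σ(n) = 7405

Compute σ(n) for each 1 ≤ n ≤ 95: σ(1) = 1, σ(2) = 3, σ(3) = 4, σ(4) = 7, σ(5) = 6, σ(6) = 12, σ(7) = 8, σ(8) = 15, σ(9) = 13, σ(10) = 18, σ(11) = 12, σ(12) = 28, σ(13) = 14, σ(14) = 24, σ(15) = 24, σ(16) = 31, σ(17) = 18, σ(18) = 39, σ(19) = 20, σ(20) = 42, σ(21) = 32, σ(22) = 36, σ(23) = 24, σ(24) = 60, σ(25) = 31, σ(26) = 42, σ(27) = 40, σ(28) = 56, σ(29) = 30, σ(30) = 72, σ(31) = 32, σ(32) = 63, σ(33) = 48, σ(34) = 54, σ(35) = 48, σ(36) = 91, σ(37) = 38, σ(38) = 60, σ(39) = 56, σ(40) = 90, σ(41) = 42, σ(42) = 96, σ(43) = 44, σ(44) = 84, σ(45) = 78, σ(46) = 72, σ(47) = 48, σ(48) = 124, σ(49) = 57, σ(50) = 93, σ(51) = 72, σ(52) = 98, σ(53) = 54, σ(54) = 120, σ(55) = 72, σ(56) = 120, σ(57) = 80, σ(58) = 90, σ(59) = 60, σ(60) = 168, σ(61) = 62, σ(62) = 96, σ(63) = 104, σ(64) = 127, σ(65) = 84, σ(66) = 144, σ(67) = 68, σ(68) = 126, σ(69) = 96, σ(70) = 144, σ(71) = 72, σ(72) = 195, σ(73) = 74, σ(74) = 114, σ(75) = 124, σ(76) = 140, σ(77) = 96, σ(78) = 168, σ(79) = 80, σ(80) = 186, σ(81) = 121, σ(82) = 126, σ(83) = 84, σ(84) = 224, σ(85) = 108, σ(86) = 132, σ(87) = 120, σ(88) = 180, σ(89) = 90, σ(90) = 234, σ(91) = 112, σ(92) = 168, σ(93) = 128, σ(94) = 144, σ(95) = 120. Summing all 95 values: 7405. (Average order: Σ_{n ≤ x} σ(n) ~ (π²/12) x². For x = 95, (π²/12)·95² ≈ 7422.76.)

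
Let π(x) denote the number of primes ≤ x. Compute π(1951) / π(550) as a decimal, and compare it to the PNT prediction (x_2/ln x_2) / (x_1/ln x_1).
π(1951)/π(550) = 297/101 ≈ 2.9406;  PNT prediction ≈ 2.9544.

π(550) = 101 and π(1951) = 297, so π(1951)/π(550) ≈ 2.9406. The PNT-predicted ratio is (1951/ln(1951)) / (550/ln(550)) ≈ 2.9544. The two agree to within a few percent, as expected.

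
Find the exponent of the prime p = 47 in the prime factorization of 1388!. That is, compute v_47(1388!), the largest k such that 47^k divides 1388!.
v_47(1388!) = 29

Legendre's formula: v_p(n!) = Σ_{k ≥ 1} ⌊n / p^k⌋. For p = 47, n = 1388, the terms are:
  ⌊1388/47^1⌋ = ⌊1388/47⌋ = 29
(the next term ⌊1388/47^2⌋ = 0, terminating the sum). Summing: v_47(1388!) = 29 = 29.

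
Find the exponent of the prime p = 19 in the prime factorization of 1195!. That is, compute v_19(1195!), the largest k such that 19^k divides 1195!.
v_19(1195!) = 65

Legendre's formula: v_p(n!) = Σ_{k ≥ 1} ⌊n / p^k⌋. For p = 19, n = 1195, the terms are:
  ⌊1195/19^1⌋ = ⌊1195/19⌋ = 62
  ⌊1195/19^2⌋ = ⌊1195/361⌋ = 3
(the next term ⌊1195/19^3⌋ = 0, terminating the sum). Summing: v_19(1195!) = 62 + 3 = 65.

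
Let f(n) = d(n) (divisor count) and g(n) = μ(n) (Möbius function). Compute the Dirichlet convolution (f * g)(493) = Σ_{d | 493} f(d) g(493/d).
(d * μ)(493) = 1

Divisors of 493: [1, 17, 29, 493]. For each d | 493:
  d = 1: d(1) · μ(493/1) = 1 · 1 = 1
  d = 17: d(17) · μ(493/17) = 2 · -1 = -2
  d = 29: d(29) · μ(493/29) = 2 · -1 = -2
  d = 493: d(493) · μ(493/493) = 4 · 1 = 4
Summing: (d * μ)(493) = 1 + -2 + -2 + 4 = 1.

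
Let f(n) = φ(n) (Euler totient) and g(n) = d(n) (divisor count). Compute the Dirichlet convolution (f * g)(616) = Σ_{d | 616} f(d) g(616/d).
(φ * d)(616) = 1440

Divisors of 616: [1, 2, 4, 7, 8, 11, 14, 22, 28, 44, 56, 77, 88, 154, 308, 616]. For each d | 616:
  d = 1: φ(1) · d(616/1) = 1 · 16 = 16
  d = 2: φ(2) · d(616/2) = 1 · 12 = 12
  d = 4: φ(4) · d(616/4) = 2 · 8 = 16
  d = 7: φ(7) · d(616/7) = 6 · 8 = 48
  d = 8: φ(8) · d(616/8) = 4 · 4 = 16
  d = 11: φ(11) · d(616/11) = 10 · 8 = 80
  d = 14: φ(14) · d(616/14) = 6 · 6 = 36
  d = 22: φ(22) · d(616/22) = 10 · 6 = 60
  d = 28: φ(28) · d(616/28) = 12 · 4 = 48
  d = 44: φ(44) · d(616/44) = 20 · 4 = 80
  d = 56: φ(56) · d(616/56) = 24 · 2 = 48
  d = 77: φ(77) · d(616/77) = 60 · 4 = 240
  d = 88: φ(88) · d(616/88) = 40 · 2 = 80
  d = 154: φ(154) · d(616/154) = 60 · 3 = 180
  d = 308: φ(308) · d(616/308) = 120 · 2 = 240
  d = 616: φ(616) · d(616/616) = 240 · 1 = 240
Summing: (φ * d)(616) = 16 + 12 + 16 + 48 + 16 + 80 + 36 + 60 + 48 + 80 + 48 + 240 + 80 + 180 + 240 + 240 = 1440.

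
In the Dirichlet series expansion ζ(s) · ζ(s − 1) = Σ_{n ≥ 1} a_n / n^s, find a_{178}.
σ(178) = 270

In the product (Σ m^0/m^s)(Σ k / k^s) = Σ (Σ_{d | n} d) / n^s, the coefficient of 1/n^s is σ(n) = Σ_{d | n} d. For n = 178, divisors are [1, 2, 89, 178]; summing: σ(178) = 270.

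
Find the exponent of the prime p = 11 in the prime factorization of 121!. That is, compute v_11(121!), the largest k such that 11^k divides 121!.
v_11(121!) = 12

Legendre's formula: v_p(n!) = Σ_{k ≥ 1} ⌊n / p^k⌋. For p = 11, n = 121, the terms are:
  ⌊121/11^1⌋ = ⌊121/11⌋ = 11
  ⌊121/11^2⌋ = ⌊121/121⌋ = 1
(the next term ⌊121/11^3⌋ = 0, terminating the sum). Summing: v_11(121!) = 11 + 1 = 12.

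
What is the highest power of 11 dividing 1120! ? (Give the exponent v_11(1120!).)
v_11(1120!) = 110

Legendre's formula: v_p(n!) = Σ_{k ≥ 1} ⌊n / p^k⌋. For p = 11, n = 1120, the terms are:
  ⌊1120/11^1⌋ = ⌊1120/11⌋ = 101
  ⌊1120/11^2⌋ = ⌊1120/121⌋ = 9
(the next term ⌊1120/11^3⌋ = 0, terminating the sum). Summing: v_11(1120!) = 101 + 9 = 110.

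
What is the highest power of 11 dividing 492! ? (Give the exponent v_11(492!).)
v_11(492!) = 48

Legendre's formula: v_p(n!) = Σ_{k ≥ 1} ⌊n / p^k⌋. For p = 11, n = 492, the terms are:
  ⌊492/11^1⌋ = ⌊492/11⌋ = 44
  ⌊492/11^2⌋ = ⌊492/121⌋ = 4
(the next term ⌊492/11^3⌋ = 0, terminating the sum). Summing: v_11(492!) = 44 + 4 = 48.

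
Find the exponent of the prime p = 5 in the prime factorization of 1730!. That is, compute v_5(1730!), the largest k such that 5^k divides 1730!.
v_5(1730!) = 430

Legendre's formula: v_p(n!) = Σ_{k ≥ 1} ⌊n / p^k⌋. For p = 5, n = 1730, the terms are:
  ⌊1730/5^1⌋ = ⌊1730/5⌋ = 346
  ⌊1730/5^2⌋ = ⌊1730/25⌋ = 69
  ⌊1730/5^3⌋ = ⌊1730/125⌋ = 13
  ⌊1730/5^4⌋ = ⌊1730/625⌋ = 2
(the next term ⌊1730/5^5⌋ = 0, terminating the sum). Summing: v_5(1730!) = 346 + 69 + 13 + 2 = 430.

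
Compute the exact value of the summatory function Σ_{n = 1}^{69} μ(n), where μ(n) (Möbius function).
Σ_{n ≤ 69} μ(n) = -1

Compute μ(n) for each 1 ≤ n ≤ 69: μ(1) = 1, μ(2) = -1, μ(3) = -1, μ(4) = 0, μ(5) = -1, μ(6) = 1, μ(7) = -1, μ(8) = 0, μ(9) = 0, μ(10) = 1, μ(11) = -1, μ(12) = 0, μ(13) = -1, μ(14) = 1, μ(15) = 1, μ(16) = 0, μ(17) = -1, μ(18) = 0, μ(19) = -1, μ(20) = 0, μ(21) = 1, μ(22) = 1, μ(23) = -1, μ(24) = 0, μ(25) = 0, μ(26) = 1, μ(27) = 0, μ(28) = 0, μ(29) = -1, μ(30) = -1, μ(31) = -1, μ(32) = 0, μ(33) = 1, μ(34) = 1, μ(35) = 1, μ(36) = 0, μ(37) = -1, μ(38) = 1, μ(39) = 1, μ(40) = 0, μ(41) = -1, μ(42) = -1, μ(43) = -1, μ(44) = 0, μ(45) = 0, μ(46) = 1, μ(47) = -1, μ(48) = 0, μ(49) = 0, μ(50) = 0, μ(51) = 1, μ(52) = 0, μ(53) = -1, μ(54) = 0, μ(55) = 1, μ(56) = 0, μ(57) = 1, μ(58) = 1, μ(59) = -1, μ(60) = 0, μ(61) = -1, μ(62) = 1, μ(63) = 0, μ(64) = 0, μ(65) = 1, μ(66) = -1, μ(67) = -1, μ(68) = 0, μ(69) = 1. Summing all 69 values: -1. (Mertens function M(x) = Σ_{n ≤ x} μ(n); on average M(x) should be small (PNT ⟺ M(x) = o(x)).)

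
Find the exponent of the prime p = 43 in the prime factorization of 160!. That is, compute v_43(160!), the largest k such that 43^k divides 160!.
v_43(160!) = 3

Legendre's formula: v_p(n!) = Σ_{k ≥ 1} ⌊n / p^k⌋. For p = 43, n = 160, the terms are:
  ⌊160/43^1⌋ = ⌊160/43⌋ = 3
(the next term ⌊160/43^2⌋ = 0, terminating the sum). Summing: v_43(160!) = 3 = 3.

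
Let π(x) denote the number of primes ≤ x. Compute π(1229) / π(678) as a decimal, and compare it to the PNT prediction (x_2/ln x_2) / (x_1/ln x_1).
π(1229)/π(678) = 201/123 ≈ 1.6341;  PNT prediction ≈ 1.6611.

π(678) = 123 and π(1229) = 201, so π(1229)/π(678) ≈ 1.6341. The PNT-predicted ratio is (1229/ln(1229)) / (678/ln(678)) ≈ 1.6611. The two agree to within a few percent, as expected.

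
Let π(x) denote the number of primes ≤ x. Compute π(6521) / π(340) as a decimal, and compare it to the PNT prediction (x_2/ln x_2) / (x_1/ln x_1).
π(6521)/π(340) = 843/68 ≈ 12.3971;  PNT prediction ≈ 12.7290.

π(340) = 68 and π(6521) = 843, so π(6521)/π(340) ≈ 12.3971. The PNT-predicted ratio is (6521/ln(6521)) / (340/ln(340)) ≈ 12.7290. The two agree to within a few percent, as expected.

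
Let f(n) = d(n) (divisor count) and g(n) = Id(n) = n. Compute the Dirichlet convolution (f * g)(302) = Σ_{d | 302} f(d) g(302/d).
(d * Id)(302) = 612

Divisors of 302: [1, 2, 151, 302]. For each d | 302:
  d = 1: d(1) · Id(302/1) = 1 · 302 = 302
  d = 2: d(2) · Id(302/2) = 2 · 151 = 302
  d = 151: d(151) · Id(302/151) = 2 · 2 = 4
  d = 302: d(302) · Id(302/302) = 4 · 1 = 4
Summing: (d * Id)(302) = 302 + 302 + 4 + 4 = 612.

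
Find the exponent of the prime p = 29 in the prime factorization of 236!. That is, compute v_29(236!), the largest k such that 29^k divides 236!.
v_29(236!) = 8

Legendre's formula: v_p(n!) = Σ_{k ≥ 1} ⌊n / p^k⌋. For p = 29, n = 236, the terms are:
  ⌊236/29^1⌋ = ⌊236/29⌋ = 8
(the next term ⌊236/29^2⌋ = 0, terminating the sum). Summing: v_29(236!) = 8 = 8.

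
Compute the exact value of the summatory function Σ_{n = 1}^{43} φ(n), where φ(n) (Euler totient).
Σ_{n ≤ 43} φ(n) = 584

Compute φ(n) for each 1 ≤ n ≤ 43: φ(1) = 1, φ(2) = 1, φ(3) = 2, φ(4) = 2, φ(5) = 4, φ(6) = 2, φ(7) = 6, φ(8) = 4, φ(9) = 6, φ(10) = 4, φ(11) = 10, φ(12) = 4, φ(13) = 12, φ(14) = 6, φ(15) = 8, φ(16) = 8, φ(17) = 16, φ(18) = 6, φ(19) = 18, φ(20) = 8, φ(21) = 12, φ(22) = 10, φ(23) = 22, φ(24) = 8, φ(25) = 20, φ(26) = 12, φ(27) = 18, φ(28) = 12, φ(29) = 28, φ(30) = 8, φ(31) = 30, φ(32) = 16, φ(33) = 20, φ(34) = 16, φ(35) = 24, φ(36) = 12, φ(37) = 36, φ(38) = 18, φ(39) = 24, φ(40) = 16, φ(41) = 40, φ(42) = 12, φ(43) = 42. Summing all 43 values: 584. (Average order: Σ_{n ≤ x} φ(n) ~ (3/π²) x². For x = 43, (3/π²)·43² ≈ 562.03.)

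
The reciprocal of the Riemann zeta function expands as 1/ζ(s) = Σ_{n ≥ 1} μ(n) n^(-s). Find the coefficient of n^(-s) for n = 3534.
μ(3534) = 1

Factor n = 3534 = 2 · 3 · 19 · 31. μ(n) = 0 if any exponent ≥ 2 (not squarefree); otherwise μ(n) = (−1)^{ω(n)} where ω(n) is the number of distinct prime factors. Applying: μ(3534) = 1.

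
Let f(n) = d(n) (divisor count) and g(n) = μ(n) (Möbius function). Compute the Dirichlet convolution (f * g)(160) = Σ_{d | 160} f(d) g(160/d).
(d * μ)(160) = 1

Divisors of 160: [1, 2, 4, 5, 8, 10, 16, 20, 32, 40, 80, 160]. For each d | 160:
  d = 1: d(1) · μ(160/1) = 1 · 0 = 0
  d = 2: d(2) · μ(160/2) = 2 · 0 = 0
  d = 4: d(4) · μ(160/4) = 3 · 0 = 0
  d = 5: d(5) · μ(160/5) = 2 · 0 = 0
  d = 8: d(8) · μ(160/8) = 4 · 0 = 0
  d = 10: d(10) · μ(160/10) = 4 · 0 = 0
  d = 16: d(16) · μ(160/16) = 5 · 1 = 5
  d = 20: d(20) · μ(160/20) = 6 · 0 = 0
  d = 32: d(32) · μ(160/32) = 6 · -1 = -6
  d = 40: d(40) · μ(160/40) = 8 · 0 = 0
  d = 80: d(80) · μ(160/80) = 10 · -1 = -10
  d = 160: d(160) · μ(160/160) = 12 · 1 = 12
Summing: (d * μ)(160) = 0 + 0 + 0 + 0 + 0 + 0 + 5 + 0 + -6 + 0 + -10 + 12 = 1.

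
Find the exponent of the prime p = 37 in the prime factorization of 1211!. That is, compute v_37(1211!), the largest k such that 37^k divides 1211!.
v_37(1211!) = 32

Legendre's formula: v_p(n!) = Σ_{k ≥ 1} ⌊n / p^k⌋. For p = 37, n = 1211, the terms are:
  ⌊1211/37^1⌋ = ⌊1211/37⌋ = 32
(the next term ⌊1211/37^2⌋ = 0, terminating the sum). Summing: v_37(1211!) = 32 = 32.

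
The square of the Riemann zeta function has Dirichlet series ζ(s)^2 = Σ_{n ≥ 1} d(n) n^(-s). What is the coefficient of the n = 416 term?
d(416) = 12

ζ(s)^2 = (Σ 1/m^s)(Σ 1/k^s). The coefficient of 1/n^s in the product is the number of ordered pairs (m, k) with mk = n, which equals d(n). For n = 416, divisors are [1, 2, 4, 8, 13, 16, 26, 32, 52, 104, 208, 416], so d(416) = 12.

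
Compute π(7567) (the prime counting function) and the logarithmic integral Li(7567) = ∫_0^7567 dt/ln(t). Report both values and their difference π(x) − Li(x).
π(7567) = 960;  Li(7567) ≈ 978.09;  π(x) − Li(x) ≈ -18.09.

Direct count of primes ≤ 7567 gives π(7567) = 960. Numerical evaluation of the logarithmic integral gives Li(7567) ≈ 978.09. The difference π(x) − Li(x) ≈ -18.09 is typically negative for small/moderate x (Li(x) overestimates), though Littlewood's theorem shows this sign changes infinitely often.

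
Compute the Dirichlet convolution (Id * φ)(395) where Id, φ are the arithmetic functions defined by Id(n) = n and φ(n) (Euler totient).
(Id * φ)(395) = 1413

Divisors of 395: [1, 5, 79, 395]. For each d | 395:
  d = 1: Id(1) · φ(395/1) = 1 · 312 = 312
  d = 5: Id(5) · φ(395/5) = 5 · 78 = 390
  d = 79: Id(79) · φ(395/79) = 79 · 4 = 316
  d = 395: Id(395) · φ(395/395) = 395 · 1 = 395
Summing: (Id * φ)(395) = 312 + 390 + 316 + 395 = 1413.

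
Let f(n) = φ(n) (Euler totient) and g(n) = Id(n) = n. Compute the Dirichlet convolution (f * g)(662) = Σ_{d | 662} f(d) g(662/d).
(φ * Id)(662) = 1983

Divisors of 662: [1, 2, 331, 662]. For each d | 662:
  d = 1: φ(1) · Id(662/1) = 1 · 662 = 662
  d = 2: φ(2) · Id(662/2) = 1 · 331 = 331
  d = 331: φ(331) · Id(662/331) = 330 · 2 = 660
  d = 662: φ(662) · Id(662/662) = 330 · 1 = 330
Summing: (φ * Id)(662) = 662 + 331 + 660 + 330 = 1983.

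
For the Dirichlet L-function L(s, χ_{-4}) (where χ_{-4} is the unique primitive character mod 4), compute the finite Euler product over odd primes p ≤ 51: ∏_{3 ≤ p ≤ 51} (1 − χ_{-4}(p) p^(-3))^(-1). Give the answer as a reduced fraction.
∏ = 5542372783760447569145696690995330585/5720007308274565543266215981884637184

The odd primes p ≤ 51 are [3, 5, 7, 11, 13, 17, 19, 23, 29, 31, 37, 41, 43, 47]. For each, χ(p) = 1 if p ≡ 1 mod 4, χ(p) = −1 if p ≡ 3 mod 4. Taking (1 − χ(p)/p^3)^(-1) = p^3/(p^3 − χ(p)): (1 − (-1)/3^3)^(-1) · (1 − (1)/5^3)^(-1) · (1 − (-1)/7^3)^(-1) · (1 − (-1)/11^3)^(-1) · (1 − (1)/13^3)^(-1) · (1 − (1)/17^3)^(-1) · (1 − (-1)/19^3)^(-1) · (1 − (-1)/23^3)^(-1) · (1 − (1)/29^3)^(-1) · (1 − (-1)/31^3)^(-1) · (1 − (1)/37^3)^(-1) · (1 − (1)/41^3)^(-1) · (1 − (-1)/43^3)^(-1) · (1 − (-1)/47^3)^(-1) = 5542372783760447569145696690995330585/5720007308274565543266215981884637184.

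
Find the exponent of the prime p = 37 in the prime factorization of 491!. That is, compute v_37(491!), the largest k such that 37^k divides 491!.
v_37(491!) = 13

Legendre's formula: v_p(n!) = Σ_{k ≥ 1} ⌊n / p^k⌋. For p = 37, n = 491, the terms are:
  ⌊491/37^1⌋ = ⌊491/37⌋ = 13
(the next term ⌊491/37^2⌋ = 0, terminating the sum). Summing: v_37(491!) = 13 = 13.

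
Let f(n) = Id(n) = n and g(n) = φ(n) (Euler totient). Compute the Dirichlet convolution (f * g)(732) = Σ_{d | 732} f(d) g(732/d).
(Id * φ)(732) = 4840

Divisors of 732: [1, 2, 3, 4, 6, 12, 61, 122, 183, 244, 366, 732]. For each d | 732:
  d = 1: Id(1) · φ(732/1) = 1 · 240 = 240
  d = 2: Id(2) · φ(732/2) = 2 · 120 = 240
  d = 3: Id(3) · φ(732/3) = 3 · 120 = 360
  d = 4: Id(4) · φ(732/4) = 4 · 120 = 480
  d = 6: Id(6) · φ(732/6) = 6 · 60 = 360
  d = 12: Id(12) · φ(732/12) = 12 · 60 = 720
  d = 61: Id(61) · φ(732/61) = 61 · 4 = 244
  d = 122: Id(122) · φ(732/122) = 122 · 2 = 244
  d = 183: Id(183) · φ(732/183) = 183 · 2 = 366
  d = 244: Id(244) · φ(732/244) = 244 · 2 = 488
  d = 366: Id(366) · φ(732/366) = 366 · 1 = 366
  d = 732: Id(732) · φ(732/732) = 732 · 1 = 732
Summing: (Id * φ)(732) = 240 + 240 + 360 + 480 + 360 + 720 + 244 + 244 + 366 + 488 + 366 + 732 = 4840.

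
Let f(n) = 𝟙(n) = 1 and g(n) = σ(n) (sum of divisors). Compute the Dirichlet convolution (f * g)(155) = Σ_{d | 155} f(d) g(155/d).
(𝟙 * σ)(155) = 231

Divisors of 155: [1, 5, 31, 155]. For each d | 155:
  d = 1: 𝟙(1) · σ(155/1) = 1 · 192 = 192
  d = 5: 𝟙(5) · σ(155/5) = 1 · 32 = 32
  d = 31: 𝟙(31) · σ(155/31) = 1 · 6 = 6
  d = 155: 𝟙(155) · σ(155/155) = 1 · 1 = 1
Summing: (𝟙 * σ)(155) = 192 + 32 + 6 + 1 = 231.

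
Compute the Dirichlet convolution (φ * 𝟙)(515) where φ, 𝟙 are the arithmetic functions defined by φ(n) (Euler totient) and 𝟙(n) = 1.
(φ * 𝟙)(515) = 515

Divisors of 515: [1, 5, 103, 515]. For each d | 515:
  d = 1: φ(1) · 𝟙(515/1) = 1 · 1 = 1
  d = 5: φ(5) · 𝟙(515/5) = 4 · 1 = 4
  d = 103: φ(103) · 𝟙(515/103) = 102 · 1 = 102
  d = 515: φ(515) · 𝟙(515/515) = 408 · 1 = 408
Summing: (φ * 𝟙)(515) = 1 + 4 + 102 + 408 = 515.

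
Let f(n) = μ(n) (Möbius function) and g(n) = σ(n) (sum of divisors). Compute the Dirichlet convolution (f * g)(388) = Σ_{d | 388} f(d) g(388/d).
(μ * σ)(388) = 388

Divisors of 388: [1, 2, 4, 97, 194, 388]. For each d | 388:
  d = 1: μ(1) · σ(388/1) = 1 · 686 = 686
  d = 2: μ(2) · σ(388/2) = -1 · 294 = -294
  d = 4: μ(4) · σ(388/4) = 0 · 98 = 0
  d = 97: μ(97) · σ(388/97) = -1 · 7 = -7
  d = 194: μ(194) · σ(388/194) = 1 · 3 = 3
  d = 388: μ(388) · σ(388/388) = 0 · 1 = 0
Summing: (μ * σ)(388) = 686 + -294 + 0 + -7 + 3 + 0 = 388.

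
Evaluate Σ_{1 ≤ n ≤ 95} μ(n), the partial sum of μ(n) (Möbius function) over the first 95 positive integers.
Σ_{n ≤ 95} μ(n) = 2

Compute μ(n) for each 1 ≤ n ≤ 95: μ(1) = 1, μ(2) = -1, μ(3) = -1, μ(4) = 0, μ(5) = -1, μ(6) = 1, μ(7) = -1, μ(8) = 0, μ(9) = 0, μ(10) = 1, μ(11) = -1, μ(12) = 0, μ(13) = -1, μ(14) = 1, μ(15) = 1, μ(16) = 0, μ(17) = -1, μ(18) = 0, μ(19) = -1, μ(20) = 0, μ(21) = 1, μ(22) = 1, μ(23) = -1, μ(24) = 0, μ(25) = 0, μ(26) = 1, μ(27) = 0, μ(28) = 0, μ(29) = -1, μ(30) = -1, μ(31) = -1, μ(32) = 0, μ(33) = 1, μ(34) = 1, μ(35) = 1, μ(36) = 0, μ(37) = -1, μ(38) = 1, μ(39) = 1, μ(40) = 0, μ(41) = -1, μ(42) = -1, μ(43) = -1, μ(44) = 0, μ(45) = 0, μ(46) = 1, μ(47) = -1, μ(48) = 0, μ(49) = 0, μ(50) = 0, μ(51) = 1, μ(52) = 0, μ(53) = -1, μ(54) = 0, μ(55) = 1, μ(56) = 0, μ(57) = 1, μ(58) = 1, μ(59) = -1, μ(60) = 0, μ(61) = -1, μ(62) = 1, μ(63) = 0, μ(64) = 0, μ(65) = 1, μ(66) = -1, μ(67) = -1, μ(68) = 0, μ(69) = 1, μ(70) = -1, μ(71) = -1, μ(72) = 0, μ(73) = -1, μ(74) = 1, μ(75) = 0, μ(76) = 0, μ(77) = 1, μ(78) = -1, μ(79) = -1, μ(80) = 0, μ(81) = 0, μ(82) = 1, μ(83) = -1, μ(84) = 0, μ(85) = 1, μ(86) = 1, μ(87) = 1, μ(88) = 0, μ(89) = -1, μ(90) = 0, μ(91) = 1, μ(92) = 0, μ(93) = 1, μ(94) = 1, μ(95) = 1. Summing all 95 values: 2. (Mertens function M(x) = Σ_{n ≤ x} μ(n); on average M(x) should be small (PNT ⟺ M(x) = o(x)).)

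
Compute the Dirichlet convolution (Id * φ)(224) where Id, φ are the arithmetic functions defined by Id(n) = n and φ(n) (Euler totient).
(Id * φ)(224) = 1456

Divisors of 224: [1, 2, 4, 7, 8, 14, 16, 28, 32, 56, 112, 224]. For each d | 224:
  d = 1: Id(1) · φ(224/1) = 1 · 96 = 96
  d = 2: Id(2) · φ(224/2) = 2 · 48 = 96
  d = 4: Id(4) · φ(224/4) = 4 · 24 = 96
  d = 7: Id(7) · φ(224/7) = 7 · 16 = 112
  d = 8: Id(8) · φ(224/8) = 8 · 12 = 96
  d = 14: Id(14) · φ(224/14) = 14 · 8 = 112
  d = 16: Id(16) · φ(224/16) = 16 · 6 = 96
  d = 28: Id(28) · φ(224/28) = 28 · 4 = 112
  d = 32: Id(32) · φ(224/32) = 32 · 6 = 192
  d = 56: Id(56) · φ(224/56) = 56 · 2 = 112
  d = 112: Id(112) · φ(224/112) = 112 · 1 = 112
  d = 224: Id(224) · φ(224/224) = 224 · 1 = 224
Summing: (Id * φ)(224) = 96 + 96 + 96 + 112 + 96 + 112 + 96 + 112 + 192 + 112 + 112 + 224 = 1456.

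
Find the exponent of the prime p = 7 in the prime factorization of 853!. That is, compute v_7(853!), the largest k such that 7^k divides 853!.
v_7(853!) = 140

Legendre's formula: v_p(n!) = Σ_{k ≥ 1} ⌊n / p^k⌋. For p = 7, n = 853, the terms are:
  ⌊853/7^1⌋ = ⌊853/7⌋ = 121
  ⌊853/7^2⌋ = ⌊853/49⌋ = 17
  ⌊853/7^3⌋ = ⌊853/343⌋ = 2
(the next term ⌊853/7^4⌋ = 0, terminating the sum). Summing: v_7(853!) = 121 + 17 + 2 = 140.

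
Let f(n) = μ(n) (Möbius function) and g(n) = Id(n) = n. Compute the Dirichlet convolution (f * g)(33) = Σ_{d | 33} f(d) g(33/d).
(μ * Id)(33) = 20

Divisors of 33: [1, 3, 11, 33]. For each d | 33:
  d = 1: μ(1) · Id(33/1) = 1 · 33 = 33
  d = 3: μ(3) · Id(33/3) = -1 · 11 = -11
  d = 11: μ(11) · Id(33/11) = -1 · 3 = -3
  d = 33: μ(33) · Id(33/33) = 1 · 1 = 1
Summing: (μ * Id)(33) = 33 + -11 + -3 + 1 = 20.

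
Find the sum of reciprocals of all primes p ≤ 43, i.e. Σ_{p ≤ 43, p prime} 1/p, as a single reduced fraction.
Σ 1/p = 21460568175640361/13082761331670030

π(43) = 14, so the primes ≤ 43 are [2, 3, 5, 7, 11, 13, 17, 19, 23, 29, 31, 37, 41, 43]. Summing 1/p over these primes: 21460568175640361/13082761331670030 ≈ 1.6404. Mertens estimate ln ln(43) + 0.2615 ≈ 1.5862.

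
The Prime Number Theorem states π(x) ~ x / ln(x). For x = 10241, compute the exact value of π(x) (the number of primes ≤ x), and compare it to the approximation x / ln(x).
π(10241) = 1254;  x/ln(x) ≈ 1109.03;  relative error ≈ 11.56%.

Directly count primes up to 10241: π(10241) = 1254. The PNT approximation gives 10241/ln(10241) ≈ 10241/9.23415 ≈ 1109.03. Relative error (π(x) − x/ln(x)) / π(x) ≈ 11.56%; the approximation is known to undercount slightly (Li(x) is a better estimate).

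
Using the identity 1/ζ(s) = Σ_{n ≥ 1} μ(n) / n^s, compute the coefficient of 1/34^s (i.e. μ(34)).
μ(34) = 1

Factor n = 34 = 2 · 17. μ(n) = 0 if any exponent ≥ 2 (not squarefree); otherwise μ(n) = (−1)^{ω(n)} where ω(n) is the number of distinct prime factors. Applying: μ(34) = 1.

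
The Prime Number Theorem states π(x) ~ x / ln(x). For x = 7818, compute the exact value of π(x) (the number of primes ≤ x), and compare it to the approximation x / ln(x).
π(7818) = 988;  x/ln(x) ≈ 872.14;  relative error ≈ 11.73%.

Directly count primes up to 7818: π(7818) = 988. The PNT approximation gives 7818/ln(7818) ≈ 7818/8.96418 ≈ 872.14. Relative error (π(x) − x/ln(x)) / π(x) ≈ 11.73%; the approximation is known to undercount slightly (Li(x) is a better estimate).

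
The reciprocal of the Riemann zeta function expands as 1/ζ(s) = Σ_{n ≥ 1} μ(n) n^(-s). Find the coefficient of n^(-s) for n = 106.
μ(106) = 1

Factor n = 106 = 2 · 53. μ(n) = 0 if any exponent ≥ 2 (not squarefree); otherwise μ(n) = (−1)^{ω(n)} where ω(n) is the number of distinct prime factors. Applying: μ(106) = 1.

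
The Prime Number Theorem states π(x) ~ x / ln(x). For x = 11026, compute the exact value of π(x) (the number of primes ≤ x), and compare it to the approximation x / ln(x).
π(11026) = 1336;  x/ln(x) ≈ 1184.57;  relative error ≈ 11.33%.

Directly count primes up to 11026: π(11026) = 1336. The PNT approximation gives 11026/ln(11026) ≈ 11026/9.30801 ≈ 1184.57. Relative error (π(x) − x/ln(x)) / π(x) ≈ 11.33%; the approximation is known to undercount slightly (Li(x) is a better estimate).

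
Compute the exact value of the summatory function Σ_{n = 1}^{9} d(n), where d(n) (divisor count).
Σ_{n ≤ 9} d(n) = 23

Compute d(n) for each 1 ≤ n ≤ 9: d(1) = 1, d(2) = 2, d(3) = 2, d(4) = 3, d(5) = 2, d(6) = 4, d(7) = 2, d(8) = 4, d(9) = 3. Summing all 9 values: 23. (Dirichlet's divisor formula: Σ_{n ≤ x} d(n) = x ln(x) + (2γ − 1) x + O(√x). For x = 9, the asymptotic estimate is ≈ 21.16.)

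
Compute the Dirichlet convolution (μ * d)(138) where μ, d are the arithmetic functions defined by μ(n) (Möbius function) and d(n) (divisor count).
(μ * d)(138) = 1

Divisors of 138: [1, 2, 3, 6, 23, 46, 69, 138]. For each d | 138:
  d = 1: μ(1) · d(138/1) = 1 · 8 = 8
  d = 2: μ(2) · d(138/2) = -1 · 4 = -4
  d = 3: μ(3) · d(138/3) = -1 · 4 = -4
  d = 6: μ(6) · d(138/6) = 1 · 2 = 2
  d = 23: μ(23) · d(138/23) = -1 · 4 = -4
  d = 46: μ(46) · d(138/46) = 1 · 2 = 2
  d = 69: μ(69) · d(138/69) = 1 · 2 = 2
  d = 138: μ(138) · d(138/138) = -1 · 1 = -1
Summing: (μ * d)(138) = 8 + -4 + -4 + 2 + -4 + 2 + 2 + -1 = 1.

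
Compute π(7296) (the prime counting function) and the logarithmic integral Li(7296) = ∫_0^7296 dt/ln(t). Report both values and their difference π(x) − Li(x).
π(7296) = 929;  Li(7296) ≈ 947.68;  π(x) − Li(x) ≈ -18.68.

Direct count of primes ≤ 7296 gives π(7296) = 929. Numerical evaluation of the logarithmic integral gives Li(7296) ≈ 947.68. The difference π(x) − Li(x) ≈ -18.68 is typically negative for small/moderate x (Li(x) overestimates), though Littlewood's theorem shows this sign changes infinitely often.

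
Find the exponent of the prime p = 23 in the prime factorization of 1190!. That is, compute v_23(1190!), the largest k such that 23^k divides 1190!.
v_23(1190!) = 53

Legendre's formula: v_p(n!) = Σ_{k ≥ 1} ⌊n / p^k⌋. For p = 23, n = 1190, the terms are:
  ⌊1190/23^1⌋ = ⌊1190/23⌋ = 51
  ⌊1190/23^2⌋ = ⌊1190/529⌋ = 2
(the next term ⌊1190/23^3⌋ = 0, terminating the sum). Summing: v_23(1190!) = 51 + 2 = 53.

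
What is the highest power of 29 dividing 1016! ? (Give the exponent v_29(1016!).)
v_29(1016!) = 36

Legendre's formula: v_p(n!) = Σ_{k ≥ 1} ⌊n / p^k⌋. For p = 29, n = 1016, the terms are:
  ⌊1016/29^1⌋ = ⌊1016/29⌋ = 35
  ⌊1016/29^2⌋ = ⌊1016/841⌋ = 1
(the next term ⌊1016/29^3⌋ = 0, terminating the sum). Summing: v_29(1016!) = 35 + 1 = 36.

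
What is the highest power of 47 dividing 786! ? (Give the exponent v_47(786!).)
v_47(786!) = 16

Legendre's formula: v_p(n!) = Σ_{k ≥ 1} ⌊n / p^k⌋. For p = 47, n = 786, the terms are:
  ⌊786/47^1⌋ = ⌊786/47⌋ = 16
(the next term ⌊786/47^2⌋ = 0, terminating the sum). Summing: v_47(786!) = 16 = 16.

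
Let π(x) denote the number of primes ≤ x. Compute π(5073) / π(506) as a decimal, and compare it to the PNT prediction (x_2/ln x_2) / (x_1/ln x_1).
π(5073)/π(506) = 677/96 ≈ 7.0521;  PNT prediction ≈ 7.3169.

π(506) = 96 and π(5073) = 677, so π(5073)/π(506) ≈ 7.0521. The PNT-predicted ratio is (5073/ln(5073)) / (506/ln(506)) ≈ 7.3169. The two agree to within a few percent, as expected.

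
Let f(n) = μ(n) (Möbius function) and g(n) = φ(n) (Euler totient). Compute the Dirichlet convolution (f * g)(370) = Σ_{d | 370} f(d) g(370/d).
(μ * φ)(370) = 0

Divisors of 370: [1, 2, 5, 10, 37, 74, 185, 370]. For each d | 370:
  d = 1: μ(1) · φ(370/1) = 1 · 144 = 144
  d = 2: μ(2) · φ(370/2) = -1 · 144 = -144
  d = 5: μ(5) · φ(370/5) = -1 · 36 = -36
  d = 10: μ(10) · φ(370/10) = 1 · 36 = 36
  d = 37: μ(37) · φ(370/37) = -1 · 4 = -4
  d = 74: μ(74) · φ(370/74) = 1 · 4 = 4
  d = 185: μ(185) · φ(370/185) = 1 · 1 = 1
  d = 370: μ(370) · φ(370/370) = -1 · 1 = -1
Summing: (μ * φ)(370) = 144 + -144 + -36 + 36 + -4 + 4 + 1 + -1 = 0.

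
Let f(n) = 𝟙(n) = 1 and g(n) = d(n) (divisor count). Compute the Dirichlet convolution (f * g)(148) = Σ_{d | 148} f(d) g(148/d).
(𝟙 * d)(148) = 18

Divisors of 148: [1, 2, 4, 37, 74, 148]. For each d | 148:
  d = 1: 𝟙(1) · d(148/1) = 1 · 6 = 6
  d = 2: 𝟙(2) · d(148/2) = 1 · 4 = 4
  d = 4: 𝟙(4) · d(148/4) = 1 · 2 = 2
  d = 37: 𝟙(37) · d(148/37) = 1 · 3 = 3
  d = 74: 𝟙(74) · d(148/74) = 1 · 2 = 2
  d = 148: 𝟙(148) · d(148/148) = 1 · 1 = 1
Summing: (𝟙 * d)(148) = 6 + 4 + 2 + 3 + 2 + 1 = 18.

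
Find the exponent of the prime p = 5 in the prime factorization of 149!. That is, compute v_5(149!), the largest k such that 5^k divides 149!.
v_5(149!) = 35

Legendre's formula: v_p(n!) = Σ_{k ≥ 1} ⌊n / p^k⌋. For p = 5, n = 149, the terms are:
  ⌊149/5^1⌋ = ⌊149/5⌋ = 29
  ⌊149/5^2⌋ = ⌊149/25⌋ = 5
  ⌊149/5^3⌋ = ⌊149/125⌋ = 1
(the next term ⌊149/5^4⌋ = 0, terminating the sum). Summing: v_5(149!) = 29 + 5 + 1 = 35.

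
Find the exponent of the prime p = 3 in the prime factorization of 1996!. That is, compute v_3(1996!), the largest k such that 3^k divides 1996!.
v_3(1996!) = 993

Legendre's formula: v_p(n!) = Σ_{k ≥ 1} ⌊n / p^k⌋. For p = 3, n = 1996, the terms are:
  ⌊1996/3^1⌋ = ⌊1996/3⌋ = 665
  ⌊1996/3^2⌋ = ⌊1996/9⌋ = 221
  ⌊1996/3^3⌋ = ⌊1996/27⌋ = 73
  ⌊1996/3^4⌋ = ⌊1996/81⌋ = 24
  ⌊1996/3^5⌋ = ⌊1996/243⌋ = 8
  ⌊1996/3^6⌋ = ⌊1996/729⌋ = 2
(the next term ⌊1996/3^7⌋ = 0, terminating the sum). Summing: v_3(1996!) = 665 + 221 + 73 + 24 + 8 + 2 = 993.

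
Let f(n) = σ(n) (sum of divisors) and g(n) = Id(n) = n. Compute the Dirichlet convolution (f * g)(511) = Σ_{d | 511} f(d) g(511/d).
(σ * Id)(511) = 2205

Divisors of 511: [1, 7, 73, 511]. For each d | 511:
  d = 1: σ(1) · Id(511/1) = 1 · 511 = 511
  d = 7: σ(7) · Id(511/7) = 8 · 73 = 584
  d = 73: σ(73) · Id(511/73) = 74 · 7 = 518
  d = 511: σ(511) · Id(511/511) = 592 · 1 = 592
Summing: (σ * Id)(511) = 511 + 584 + 518 + 592 = 2205.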